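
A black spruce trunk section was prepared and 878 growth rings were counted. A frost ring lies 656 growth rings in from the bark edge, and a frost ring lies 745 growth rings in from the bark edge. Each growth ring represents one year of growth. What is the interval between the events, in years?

745 − 656 = 89 growth rings lie between the two events.
That is 89 years at one growth ring per year.

89 yr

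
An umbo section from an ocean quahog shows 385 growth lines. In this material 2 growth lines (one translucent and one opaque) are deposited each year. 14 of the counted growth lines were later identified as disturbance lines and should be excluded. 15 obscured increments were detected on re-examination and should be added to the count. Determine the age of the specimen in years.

193 yr

After corrections the count is 385 − 14 + 15 = 386 growth lines.
386 growth lines at 2 per year is 386 / 2 = 193 years.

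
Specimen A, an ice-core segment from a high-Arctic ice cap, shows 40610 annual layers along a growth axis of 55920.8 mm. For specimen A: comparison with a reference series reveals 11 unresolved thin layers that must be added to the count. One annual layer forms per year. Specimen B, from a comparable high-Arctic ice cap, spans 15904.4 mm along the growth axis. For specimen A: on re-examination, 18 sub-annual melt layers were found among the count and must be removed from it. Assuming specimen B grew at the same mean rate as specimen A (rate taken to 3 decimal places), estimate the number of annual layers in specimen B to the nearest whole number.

Specimen A: true annual layer count = 40610 − 18 + 11 = 40603.
A: Extension rate ≈ 55920.8 / 40603 = 1.377 mm/year.
B spans 15904.4 / 1.377 = 11550.04 years ≈ 11550 annual layers.

11550 annual layers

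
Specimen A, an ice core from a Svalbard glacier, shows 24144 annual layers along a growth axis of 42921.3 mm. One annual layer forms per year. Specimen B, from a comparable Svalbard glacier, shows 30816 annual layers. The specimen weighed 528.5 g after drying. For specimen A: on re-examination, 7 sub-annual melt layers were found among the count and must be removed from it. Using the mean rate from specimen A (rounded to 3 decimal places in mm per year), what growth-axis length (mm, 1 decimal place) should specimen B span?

Specimen A: after corrections the count is 24144 − 7 = 24137 annual layers.
A: Mean rate = 42921.3 mm / 24137 years ≈ 1.778 mm/year.
Length of B = 1.778 × 30816 = 54790.8 mm.

54790.8 mm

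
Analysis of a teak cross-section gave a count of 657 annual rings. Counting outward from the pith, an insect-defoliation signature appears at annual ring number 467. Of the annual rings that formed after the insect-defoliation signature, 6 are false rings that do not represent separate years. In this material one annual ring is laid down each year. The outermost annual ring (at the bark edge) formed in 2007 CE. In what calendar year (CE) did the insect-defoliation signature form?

657 − 467 = 190 annual rings lie beyond the insect-defoliation signature toward the bark edge.
190 − 6 false = 184 true annual rings after the insect-defoliation signature.
2007 − 184 = 1823 CE.

1823 CE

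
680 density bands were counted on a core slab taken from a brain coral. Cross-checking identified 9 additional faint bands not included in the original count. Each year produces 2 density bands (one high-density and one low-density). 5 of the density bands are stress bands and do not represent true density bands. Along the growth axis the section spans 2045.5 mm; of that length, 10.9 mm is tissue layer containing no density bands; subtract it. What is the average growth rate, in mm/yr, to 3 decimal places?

5.949 mm/yr

True density band count = 680 − 5 + 9 = 684.
With 2 density bands per year, 684 / 2 = 342 years.
Removing the 10.9 mm offcut leaves 2045.5 − 10.9 = 2034.6 mm.
Extension rate ≈ 2034.6 / 342 = 5.949 mm/yr.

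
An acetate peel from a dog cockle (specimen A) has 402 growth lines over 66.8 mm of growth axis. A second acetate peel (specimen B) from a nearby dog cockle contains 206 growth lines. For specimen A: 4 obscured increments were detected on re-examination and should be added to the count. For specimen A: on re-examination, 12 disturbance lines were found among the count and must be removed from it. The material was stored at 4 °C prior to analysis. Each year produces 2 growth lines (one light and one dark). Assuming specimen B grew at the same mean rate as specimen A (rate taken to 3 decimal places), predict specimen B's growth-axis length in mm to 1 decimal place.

Specimen A: adjusted count: 402 − 12 + 4 = 394 growth lines.
Specimen A: with 2 growth lines per year, 394 / 2 = 197 years.
A: 66.8 mm over 197 years gives 66.8 / 197 ≈ 0.339 mm/year.
Specimen B: with 2 growth lines per year, 206 / 2 = 103 years. For B, 0.339 mm/year × 103 years = 34.9 mm.

34.9 mm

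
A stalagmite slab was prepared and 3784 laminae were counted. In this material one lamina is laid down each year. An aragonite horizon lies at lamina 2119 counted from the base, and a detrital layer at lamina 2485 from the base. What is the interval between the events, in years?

366 years

2485 − 2119 = 366 laminae lie between the two events.
One lamina per year makes the interval 366 years.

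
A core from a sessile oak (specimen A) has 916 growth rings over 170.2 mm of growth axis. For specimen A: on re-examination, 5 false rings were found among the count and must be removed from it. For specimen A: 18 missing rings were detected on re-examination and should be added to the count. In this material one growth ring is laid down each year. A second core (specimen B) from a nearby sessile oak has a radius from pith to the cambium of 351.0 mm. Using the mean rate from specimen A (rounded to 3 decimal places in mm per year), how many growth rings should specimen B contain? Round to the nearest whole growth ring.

Specimen A: true growth ring count = 916 − 5 + 18 = 929.
A: 170.2 mm over 929 years gives 170.2 / 929 ≈ 0.183 mm/year.
For B, 351.0 / 0.183 = 1918.03 years ≈ 1918 growth rings.

1918 growth rings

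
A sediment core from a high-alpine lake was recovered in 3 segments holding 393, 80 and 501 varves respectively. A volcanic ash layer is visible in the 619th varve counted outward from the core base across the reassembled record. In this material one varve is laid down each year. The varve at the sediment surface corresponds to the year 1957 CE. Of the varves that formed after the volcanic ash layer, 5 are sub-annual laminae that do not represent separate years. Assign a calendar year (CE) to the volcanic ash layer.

Total varves = 393 + 80 + 501 = 974.
974 − 619 = 355 varves lie beyond the volcanic ash layer toward the sediment surface.
Removing the 5 false varves leaves 355 − 5 = 350 true varves beyond the volcanic ash layer.
The varve at the sediment surface is 1957 CE, so the volcanic ash layer dates to 1957 − 350 = 1607 CE.

1607 CE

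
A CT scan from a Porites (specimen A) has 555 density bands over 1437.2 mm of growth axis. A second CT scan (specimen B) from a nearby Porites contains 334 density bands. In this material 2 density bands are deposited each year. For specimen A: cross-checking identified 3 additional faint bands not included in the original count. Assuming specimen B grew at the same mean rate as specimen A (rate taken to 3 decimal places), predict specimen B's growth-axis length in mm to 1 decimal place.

860.2 mm

Specimen A: adjusted count: 555 + 3 = 558 density bands.
Specimen A: with 2 density bands per year, 558 / 2 = 279 years.
A: Mean rate = 1437.2 mm / 279 years ≈ 5.151 mm/year.
Specimen B: 334 density bands at 2 per year is 334 / 2 = 167 years. Length of B = 5.151 × 167 = 860.2 mm.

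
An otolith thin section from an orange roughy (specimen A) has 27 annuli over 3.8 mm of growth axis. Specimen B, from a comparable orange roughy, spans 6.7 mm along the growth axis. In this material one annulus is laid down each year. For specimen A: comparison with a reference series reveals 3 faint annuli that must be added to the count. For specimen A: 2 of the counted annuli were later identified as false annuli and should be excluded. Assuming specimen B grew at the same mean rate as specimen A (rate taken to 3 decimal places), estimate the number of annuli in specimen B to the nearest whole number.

49 annuli

Specimen A: after corrections the count is 27 − 2 + 3 = 28 annuli.
A: Mean rate = 3.8 mm / 28 years ≈ 0.136 mm per year.
B spans 6.7 / 0.136 = 49.26 years ≈ 49 annuli.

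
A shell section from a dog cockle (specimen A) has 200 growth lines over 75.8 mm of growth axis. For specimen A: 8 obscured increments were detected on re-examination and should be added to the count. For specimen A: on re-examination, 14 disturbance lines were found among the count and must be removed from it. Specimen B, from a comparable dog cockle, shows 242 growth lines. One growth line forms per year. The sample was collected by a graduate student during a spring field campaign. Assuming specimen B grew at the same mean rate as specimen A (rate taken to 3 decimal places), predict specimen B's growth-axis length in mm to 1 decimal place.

94.6 mm

Specimen A: adjusted count: 200 − 14 + 8 = 194 growth lines.
A: Mean rate = 75.8 mm / 194 years ≈ 0.391 mm/year.
Length of B = 0.391 × 242 = 94.6 mm.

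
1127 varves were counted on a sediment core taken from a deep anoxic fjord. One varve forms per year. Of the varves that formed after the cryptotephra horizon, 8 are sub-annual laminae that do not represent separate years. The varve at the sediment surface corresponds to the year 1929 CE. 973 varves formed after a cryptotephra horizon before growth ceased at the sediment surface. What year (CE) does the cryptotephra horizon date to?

973 varves formed after the cryptotephra horizon.
973 − 8 false = 965 true varves after the cryptotephra horizon.
Counting back 965 years from 1929 CE places the cryptotephra horizon in 1929 − 965 = 964 CE.

964 CE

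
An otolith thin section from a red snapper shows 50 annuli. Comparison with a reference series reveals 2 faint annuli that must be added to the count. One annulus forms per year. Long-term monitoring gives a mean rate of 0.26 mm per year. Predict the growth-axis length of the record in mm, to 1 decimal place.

After corrections the count is 50 + 2 = 52 annuli.
52 years at 0.26 mm/year gives 0.26 × 52 = 13.5 mm.

13.5 mm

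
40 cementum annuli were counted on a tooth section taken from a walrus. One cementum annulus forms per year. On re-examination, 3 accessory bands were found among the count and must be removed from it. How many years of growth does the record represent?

37 years

After corrections the count is 40 − 3 = 37 cementum annuli.
One cementum annulus per year makes the duration 37 years.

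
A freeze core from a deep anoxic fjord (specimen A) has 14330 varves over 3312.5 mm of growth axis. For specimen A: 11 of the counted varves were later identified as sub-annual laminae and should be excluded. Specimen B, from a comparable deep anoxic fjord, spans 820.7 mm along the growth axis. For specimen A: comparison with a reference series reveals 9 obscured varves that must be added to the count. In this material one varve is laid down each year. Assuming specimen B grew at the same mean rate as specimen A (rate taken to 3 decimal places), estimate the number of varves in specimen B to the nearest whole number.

3553 varves

Specimen A: adjusted count: 14330 − 11 + 9 = 14328 varves.
A: Extension rate ≈ 3312.5 / 14328 = 0.231 mm per year.
B spans 820.7 / 0.231 = 3552.81 years ≈ 3553 varves.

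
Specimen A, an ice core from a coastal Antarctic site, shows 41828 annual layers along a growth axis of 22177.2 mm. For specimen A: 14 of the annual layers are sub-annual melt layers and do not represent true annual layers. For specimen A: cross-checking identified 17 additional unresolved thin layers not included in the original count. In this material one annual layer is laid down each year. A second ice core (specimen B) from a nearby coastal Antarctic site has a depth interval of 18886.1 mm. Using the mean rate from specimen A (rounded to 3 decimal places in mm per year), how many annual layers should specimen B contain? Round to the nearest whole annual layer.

35634 annual layers

Specimen A: after corrections the count is 41828 − 14 + 17 = 41831 annual layers.
A: 22177.2 mm over 41831 years gives 22177.2 / 41831 ≈ 0.530 mm/year.
Specimen B: 18886.1 mm / 0.530 mm per year = 35634.15 years ≈ 35634 annual layers.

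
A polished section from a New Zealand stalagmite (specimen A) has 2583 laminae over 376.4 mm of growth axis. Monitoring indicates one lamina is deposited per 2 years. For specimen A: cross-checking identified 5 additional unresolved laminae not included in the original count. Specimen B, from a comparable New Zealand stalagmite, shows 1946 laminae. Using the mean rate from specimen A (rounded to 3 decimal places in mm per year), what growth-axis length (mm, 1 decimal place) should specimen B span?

284.1 mm

Specimen A: correcting the raw count gives 2583 + 5 = 2588 true laminae.
Specimen A: at 2 years per lamina, 2588 × 2 = 5176 years.
A: Extension rate ≈ 376.4 / 5176 = 0.073 mm per year.
Specimen B: multiplying by 2 years per lamina: 1946 × 2 = 3892 years. B's length ≈ 0.073 × 3892 = 284.1 mm.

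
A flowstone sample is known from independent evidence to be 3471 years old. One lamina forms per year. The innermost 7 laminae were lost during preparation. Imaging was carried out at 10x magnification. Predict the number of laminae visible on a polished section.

3464 laminae

One lamina per year gives 3471 laminae over 3471 years.
Less the 7 uncaptured laminae: 3471 − 7 = 3464.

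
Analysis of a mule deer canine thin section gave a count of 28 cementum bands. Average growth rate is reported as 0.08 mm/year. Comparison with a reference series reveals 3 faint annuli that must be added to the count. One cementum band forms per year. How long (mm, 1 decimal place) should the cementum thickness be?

2.5 mm

Correcting the raw count gives 28 + 3 = 31 true cementum bands.
Predicted length = 0.08 mm/year × 31 years = 2.5 mm.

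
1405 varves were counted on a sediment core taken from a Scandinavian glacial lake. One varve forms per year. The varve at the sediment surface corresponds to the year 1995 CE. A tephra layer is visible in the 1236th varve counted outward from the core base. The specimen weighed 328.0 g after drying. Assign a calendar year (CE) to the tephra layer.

The tephra layer sits at varve 1236 from the core base, so 1405 − 1236 = 169 varves formed after it.
Counting back 169 years from 1995 CE places the tephra layer in 1995 − 169 = 1826 CE.

1826 CE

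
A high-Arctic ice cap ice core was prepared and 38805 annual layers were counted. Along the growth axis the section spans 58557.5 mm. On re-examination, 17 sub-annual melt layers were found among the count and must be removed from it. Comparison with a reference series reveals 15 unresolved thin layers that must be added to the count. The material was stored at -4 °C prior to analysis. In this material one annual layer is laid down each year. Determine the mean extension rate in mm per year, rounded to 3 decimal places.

1.509 mm per year

Adjusted count: 38805 − 17 + 15 = 38803 annual layers.
Mean rate = 58557.5 mm / 38803 years ≈ 1.509 mm per year.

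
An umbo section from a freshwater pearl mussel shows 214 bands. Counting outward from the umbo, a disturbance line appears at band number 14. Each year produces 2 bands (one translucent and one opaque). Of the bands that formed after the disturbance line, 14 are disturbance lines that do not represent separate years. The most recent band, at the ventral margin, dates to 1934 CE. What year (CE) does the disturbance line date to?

Between band 14 and the ventral margin there are 214 − 14 = 200 bands.
Excluding 14 false bands: 200 − 14 = 186.
With 2 bands per year, 186 / 2 = 93 years.
Counting back 93 years from 1934 CE places the disturbance line in 1934 − 93 = 1841 CE.

1841 CE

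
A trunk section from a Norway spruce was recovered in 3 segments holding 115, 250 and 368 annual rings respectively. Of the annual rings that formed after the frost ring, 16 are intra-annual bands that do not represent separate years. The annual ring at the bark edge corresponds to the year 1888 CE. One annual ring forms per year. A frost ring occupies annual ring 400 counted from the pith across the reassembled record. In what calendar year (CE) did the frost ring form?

Total annual rings = 115 + 250 + 368 = 733.
733 − 400 = 333 annual rings lie beyond the frost ring toward the bark edge.
Removing the 16 false annual rings leaves 333 − 16 = 317 true annual rings beyond the frost ring.
The annual ring at the bark edge is 1888 CE, so the frost ring dates to 1888 − 317 = 1571 CE.

1571 CE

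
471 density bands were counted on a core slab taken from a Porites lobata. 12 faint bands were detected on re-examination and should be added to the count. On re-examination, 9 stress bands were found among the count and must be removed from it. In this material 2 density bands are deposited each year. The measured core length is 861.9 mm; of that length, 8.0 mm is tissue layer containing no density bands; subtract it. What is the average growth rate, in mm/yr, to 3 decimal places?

After corrections the count is 471 − 9 + 12 = 474 density bands.
With 2 density bands per year, 474 / 2 = 237 years.
Net length = 861.9 − 8.0 = 853.9 mm.
853.9 mm over 237 years gives 853.9 / 237 ≈ 3.603 mm/yr.

3.603 mm/yr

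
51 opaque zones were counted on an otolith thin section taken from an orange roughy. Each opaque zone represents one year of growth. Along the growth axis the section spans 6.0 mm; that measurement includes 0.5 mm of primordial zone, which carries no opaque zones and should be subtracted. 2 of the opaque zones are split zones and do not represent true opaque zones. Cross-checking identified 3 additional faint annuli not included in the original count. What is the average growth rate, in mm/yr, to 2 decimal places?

0.11 mm/yr

After corrections the count is 51 − 2 + 3 = 52 opaque zones.
The growth record spans 6.0 − 0.5 = 5.5 mm.
5.5 mm over 52 years gives 5.5 / 52 ≈ 0.11 mm/yr.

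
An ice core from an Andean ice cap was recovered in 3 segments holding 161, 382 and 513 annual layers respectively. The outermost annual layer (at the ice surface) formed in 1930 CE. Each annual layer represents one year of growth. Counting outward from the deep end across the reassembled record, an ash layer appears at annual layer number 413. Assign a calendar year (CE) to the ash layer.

Total annual layers = 161 + 382 + 513 = 1056.
The ash layer sits at annual layer 413 from the deep end, so 1056 − 413 = 643 annual layers formed after it.
The annual layer at the ice surface is 1930 CE, so the ash layer dates to 1930 − 643 = 1287 CE.

1287 CE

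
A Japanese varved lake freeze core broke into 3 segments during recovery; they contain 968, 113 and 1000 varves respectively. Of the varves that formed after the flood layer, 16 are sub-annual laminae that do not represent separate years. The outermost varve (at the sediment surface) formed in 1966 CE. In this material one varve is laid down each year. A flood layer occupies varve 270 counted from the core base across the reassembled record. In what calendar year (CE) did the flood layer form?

Total varves = 968 + 113 + 1000 = 2081.
Between varve 270 and the sediment surface there are 2081 − 270 = 1811 varves.
Removing the 16 false varves leaves 1811 − 16 = 1795 true varves beyond the flood layer.
1966 − 1795 = 171 CE.

171 CE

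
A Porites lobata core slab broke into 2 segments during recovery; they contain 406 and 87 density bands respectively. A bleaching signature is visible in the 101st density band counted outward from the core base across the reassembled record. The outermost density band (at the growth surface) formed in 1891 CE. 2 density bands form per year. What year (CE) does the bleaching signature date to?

Total density bands = 406 + 87 = 493.
493 − 101 = 392 density bands lie beyond the bleaching signature toward the growth surface.
392 density bands at 2 per year is 392 / 2 = 196 years.
Counting back 196 years from 1891 CE places the bleaching signature in 1891 − 196 = 1695 CE.

1695 CE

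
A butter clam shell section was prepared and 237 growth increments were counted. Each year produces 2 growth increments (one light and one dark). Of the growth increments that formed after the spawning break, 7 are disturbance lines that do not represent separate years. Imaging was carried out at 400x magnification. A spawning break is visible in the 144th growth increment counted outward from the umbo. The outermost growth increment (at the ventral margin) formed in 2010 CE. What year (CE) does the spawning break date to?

Between growth increment 144 and the ventral margin there are 237 − 144 = 93 growth increments.
Removing the 7 false growth increments leaves 93 − 7 = 86 true growth increments beyond the spawning break.
86 growth increments at 2 per year is 86 / 2 = 43 years.
Counting back 43 years from 2010 CE places the spawning break in 2010 − 43 = 1967 CE.

1967 CE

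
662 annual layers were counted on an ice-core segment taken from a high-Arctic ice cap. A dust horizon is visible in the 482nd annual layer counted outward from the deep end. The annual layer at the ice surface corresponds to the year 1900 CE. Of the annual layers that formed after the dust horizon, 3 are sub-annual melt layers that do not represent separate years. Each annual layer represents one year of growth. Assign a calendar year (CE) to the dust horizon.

662 − 482 = 180 annual layers lie beyond the dust horizon toward the ice surface.
Removing the 3 false annual layers leaves 180 − 3 = 177 true annual layers beyond the dust horizon.
Counting back 177 years from 1900 CE places the dust horizon in 1900 − 177 = 1723 CE.

1723 CE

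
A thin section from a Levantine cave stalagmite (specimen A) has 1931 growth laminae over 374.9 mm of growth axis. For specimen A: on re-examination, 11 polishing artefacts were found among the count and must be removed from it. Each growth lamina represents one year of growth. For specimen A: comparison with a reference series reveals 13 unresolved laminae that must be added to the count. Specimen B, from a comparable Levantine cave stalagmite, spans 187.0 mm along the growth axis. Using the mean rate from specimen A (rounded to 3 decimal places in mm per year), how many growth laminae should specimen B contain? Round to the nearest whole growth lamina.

964 growth laminae

Specimen A: adjusted count: 1931 − 11 + 13 = 1933 growth laminae.
A: 374.9 mm over 1933 years gives 374.9 / 1933 ≈ 0.194 mm/year.
For B, 187.0 / 0.194 = 963.92 years ≈ 964 growth laminae.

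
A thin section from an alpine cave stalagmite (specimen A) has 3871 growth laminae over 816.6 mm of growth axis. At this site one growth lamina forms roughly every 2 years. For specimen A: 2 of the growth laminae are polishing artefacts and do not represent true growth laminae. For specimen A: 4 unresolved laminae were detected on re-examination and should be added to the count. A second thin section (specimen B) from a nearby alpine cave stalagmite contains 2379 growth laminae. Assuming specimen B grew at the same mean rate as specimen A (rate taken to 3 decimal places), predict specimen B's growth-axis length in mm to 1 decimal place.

Specimen A: correcting the raw count gives 3871 − 2 + 4 = 3873 true growth laminae.
Specimen A: at 2 years per growth lamina, 3873 × 2 = 7746 years.
A: Extension rate ≈ 816.6 / 7746 = 0.105 mm/yr.
Specimen B: multiplying by 2 years per growth lamina: 2379 × 2 = 4758 years. For B, 0.105 mm/year × 4758 years = 499.6 mm.

499.6 mm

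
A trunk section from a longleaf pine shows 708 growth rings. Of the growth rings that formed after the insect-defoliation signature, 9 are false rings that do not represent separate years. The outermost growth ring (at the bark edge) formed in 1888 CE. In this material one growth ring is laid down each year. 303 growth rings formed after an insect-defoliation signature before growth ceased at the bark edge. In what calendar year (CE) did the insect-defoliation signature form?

303 growth rings post-date the insect-defoliation signature.
Excluding 9 false growth rings: 303 − 9 = 294.
Counting back 294 years from 1888 CE places the insect-defoliation signature in 1888 − 294 = 1594 CE.

1594 CE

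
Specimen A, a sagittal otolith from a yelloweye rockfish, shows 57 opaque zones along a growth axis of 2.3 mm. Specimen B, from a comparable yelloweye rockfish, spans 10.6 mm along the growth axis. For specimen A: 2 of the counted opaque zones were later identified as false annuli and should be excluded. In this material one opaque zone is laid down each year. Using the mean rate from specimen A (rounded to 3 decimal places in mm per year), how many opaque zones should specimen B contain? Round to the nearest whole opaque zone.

252 opaque zones

Specimen A: adjusted count: 57 − 2 = 55 opaque zones.
A: 2.3 mm over 55 years gives 2.3 / 55 ≈ 0.042 mm/year.
Specimen B: 10.6 mm / 0.042 mm per year = 252.38 years ≈ 252 opaque zones.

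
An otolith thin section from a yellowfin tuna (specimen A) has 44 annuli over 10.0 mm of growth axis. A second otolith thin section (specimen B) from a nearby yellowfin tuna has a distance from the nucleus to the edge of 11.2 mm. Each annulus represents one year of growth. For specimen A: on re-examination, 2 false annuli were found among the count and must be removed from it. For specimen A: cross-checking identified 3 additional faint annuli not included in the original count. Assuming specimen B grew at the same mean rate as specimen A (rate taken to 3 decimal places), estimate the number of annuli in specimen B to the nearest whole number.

50 annuli

Specimen A: after corrections the count is 44 − 2 + 3 = 45 annuli.
A: Mean rate = 10.0 mm / 45 years ≈ 0.222 mm per year.
Specimen B: 11.2 mm / 0.222 mm per year = 50.45 years ≈ 50 annuli.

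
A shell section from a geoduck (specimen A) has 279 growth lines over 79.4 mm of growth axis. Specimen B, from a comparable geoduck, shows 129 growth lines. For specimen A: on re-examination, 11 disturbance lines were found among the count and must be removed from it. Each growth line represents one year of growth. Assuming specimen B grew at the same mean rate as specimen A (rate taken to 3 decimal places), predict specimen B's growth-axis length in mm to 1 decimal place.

38.2 mm

Specimen A: correcting the raw count gives 279 − 11 = 268 true growth lines.
A: Extension rate ≈ 79.4 / 268 = 0.296 mm/year.
B's length ≈ 0.296 × 129 = 38.2 mm.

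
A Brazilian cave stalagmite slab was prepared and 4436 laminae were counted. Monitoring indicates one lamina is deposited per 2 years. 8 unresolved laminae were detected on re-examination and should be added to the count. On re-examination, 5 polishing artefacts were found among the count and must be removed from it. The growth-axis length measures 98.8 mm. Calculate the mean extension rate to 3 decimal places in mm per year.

Correcting the raw count gives 4436 − 5 + 8 = 4439 true laminae.
Multiplying by 2 years per lamina: 4439 × 2 = 8878 years.
98.8 mm over 8878 years gives 98.8 / 8878 ≈ 0.011 mm per year.

0.011 mm per year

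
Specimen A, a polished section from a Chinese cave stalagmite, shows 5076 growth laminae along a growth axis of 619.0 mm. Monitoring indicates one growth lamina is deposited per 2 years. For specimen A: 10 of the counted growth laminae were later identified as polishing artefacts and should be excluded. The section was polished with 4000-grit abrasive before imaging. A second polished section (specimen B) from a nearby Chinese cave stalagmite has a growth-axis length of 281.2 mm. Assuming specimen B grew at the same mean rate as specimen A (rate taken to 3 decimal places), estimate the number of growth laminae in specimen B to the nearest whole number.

2305 growth laminae

Specimen A: after corrections the count is 5076 − 10 = 5066 growth laminae.
Specimen A: at 2 years per growth lamina, 5066 × 2 = 10132 years.
A: Extension rate ≈ 619.0 / 10132 = 0.061 mm/year.
For B, 281.2 / 0.061 = 4609.84 years; at 2 years per growth lamina that is 4609.84 / 2 ≈ 2305 growth laminae.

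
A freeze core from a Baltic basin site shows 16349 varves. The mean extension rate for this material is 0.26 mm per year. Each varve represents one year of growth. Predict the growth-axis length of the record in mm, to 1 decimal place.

4250.7 mm

The record spans 16349 years at 0.26 mm per year.
Predicted length = 0.26 mm/year × 16349 years = 4250.7 mm.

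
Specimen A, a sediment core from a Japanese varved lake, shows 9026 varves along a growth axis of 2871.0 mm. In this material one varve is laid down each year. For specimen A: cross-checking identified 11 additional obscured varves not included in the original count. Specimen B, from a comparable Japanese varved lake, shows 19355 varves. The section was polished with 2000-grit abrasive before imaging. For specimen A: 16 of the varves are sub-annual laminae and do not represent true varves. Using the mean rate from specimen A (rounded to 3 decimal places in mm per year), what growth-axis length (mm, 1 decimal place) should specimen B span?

Specimen A: correcting the raw count gives 9026 − 16 + 11 = 9021 true varves.
A: Extension rate ≈ 2871.0 / 9021 = 0.318 mm/yr.
For B, 0.318 mm/year × 19355 years = 6154.9 mm.

6154.9 mm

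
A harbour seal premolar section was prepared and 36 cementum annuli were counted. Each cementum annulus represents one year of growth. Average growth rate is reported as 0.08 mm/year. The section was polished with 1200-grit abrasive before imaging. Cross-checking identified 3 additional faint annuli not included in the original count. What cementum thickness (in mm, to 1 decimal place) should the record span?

Adjusted count: 36 + 3 = 39 cementum annuli.
Predicted length = 0.08 mm/year × 39 years = 3.1 mm.

3.1 mm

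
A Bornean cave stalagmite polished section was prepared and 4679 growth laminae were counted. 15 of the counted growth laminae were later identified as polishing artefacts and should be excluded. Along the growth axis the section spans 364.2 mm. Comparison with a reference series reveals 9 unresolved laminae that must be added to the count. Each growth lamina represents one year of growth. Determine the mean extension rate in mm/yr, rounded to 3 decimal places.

0.078 mm/yr

After corrections the count is 4679 − 15 + 9 = 4673 growth laminae.
Extension rate ≈ 364.2 / 4673 = 0.078 mm/yr.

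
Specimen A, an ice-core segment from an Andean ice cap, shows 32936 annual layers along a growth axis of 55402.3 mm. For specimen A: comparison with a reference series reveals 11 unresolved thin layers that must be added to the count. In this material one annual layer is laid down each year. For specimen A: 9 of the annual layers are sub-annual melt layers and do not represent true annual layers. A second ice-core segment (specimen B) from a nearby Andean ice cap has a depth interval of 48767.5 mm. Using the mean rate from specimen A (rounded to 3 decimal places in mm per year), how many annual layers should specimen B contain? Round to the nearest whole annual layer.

Specimen A: correcting the raw count gives 32936 − 9 + 11 = 32938 true annual layers.
A: 55402.3 mm over 32938 years gives 55402.3 / 32938 ≈ 1.682 mm/year.
Specimen B: 48767.5 mm / 1.682 mm per year = 28993.76 years ≈ 28994 annual layers.

28994 annual layers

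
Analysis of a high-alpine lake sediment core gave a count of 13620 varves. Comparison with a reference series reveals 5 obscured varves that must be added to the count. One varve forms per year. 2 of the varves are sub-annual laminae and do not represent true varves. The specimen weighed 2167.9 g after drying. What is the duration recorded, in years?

13623 yr

After corrections the count is 13620 − 2 + 5 = 13623 varves.
At one varve per year, that is 13623 years.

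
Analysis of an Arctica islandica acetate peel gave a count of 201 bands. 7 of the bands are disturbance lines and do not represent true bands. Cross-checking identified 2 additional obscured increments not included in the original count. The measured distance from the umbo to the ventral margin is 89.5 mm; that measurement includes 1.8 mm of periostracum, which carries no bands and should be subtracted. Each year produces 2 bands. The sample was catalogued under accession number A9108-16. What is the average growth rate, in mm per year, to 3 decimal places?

Adjusted count: 201 − 7 + 2 = 196 bands.
With 2 bands per year, 196 / 2 = 98 years.
Net length = 89.5 − 1.8 = 87.7 mm.
87.7 mm over 98 years gives 87.7 / 98 ≈ 0.895 mm per year.

0.895 mm per year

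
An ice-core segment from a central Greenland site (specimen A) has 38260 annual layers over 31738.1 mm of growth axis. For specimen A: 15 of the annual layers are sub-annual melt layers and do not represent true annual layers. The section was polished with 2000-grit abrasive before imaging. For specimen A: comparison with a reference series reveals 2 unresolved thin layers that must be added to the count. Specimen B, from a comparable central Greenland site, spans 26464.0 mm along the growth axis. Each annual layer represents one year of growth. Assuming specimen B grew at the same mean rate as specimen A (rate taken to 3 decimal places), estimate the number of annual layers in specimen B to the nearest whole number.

Specimen A: after corrections the count is 38260 − 15 + 2 = 38247 annual layers.
A: Mean rate = 31738.1 mm / 38247 years ≈ 0.830 mm per year.
Specimen B: 26464.0 mm / 0.830 mm per year = 31884.34 years ≈ 31884 annual layers.

31884 annual layers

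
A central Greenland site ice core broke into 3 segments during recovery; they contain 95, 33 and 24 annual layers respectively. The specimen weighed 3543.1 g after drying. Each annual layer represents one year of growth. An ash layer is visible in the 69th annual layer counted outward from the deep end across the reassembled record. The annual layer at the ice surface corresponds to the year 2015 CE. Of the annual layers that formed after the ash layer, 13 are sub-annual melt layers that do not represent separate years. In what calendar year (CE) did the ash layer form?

Total annual layers = 95 + 33 + 24 = 152.
152 − 69 = 83 annual layers lie beyond the ash layer toward the ice surface.
Removing the 13 false annual layers leaves 83 − 13 = 70 true annual layers beyond the ash layer.
The annual layer at the ice surface is 2015 CE, so the ash layer dates to 2015 − 70 = 1945 CE.

1945 CE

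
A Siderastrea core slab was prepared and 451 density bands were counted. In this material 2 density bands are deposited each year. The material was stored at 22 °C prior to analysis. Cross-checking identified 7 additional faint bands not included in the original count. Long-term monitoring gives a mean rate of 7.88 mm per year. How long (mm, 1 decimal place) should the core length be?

After corrections the count is 451 + 7 = 458 density bands.
With 2 density bands per year, 458 / 2 = 229 years.
229 years at 7.88 mm/year gives 7.88 × 229 = 1804.5 mm.

1804.5 mm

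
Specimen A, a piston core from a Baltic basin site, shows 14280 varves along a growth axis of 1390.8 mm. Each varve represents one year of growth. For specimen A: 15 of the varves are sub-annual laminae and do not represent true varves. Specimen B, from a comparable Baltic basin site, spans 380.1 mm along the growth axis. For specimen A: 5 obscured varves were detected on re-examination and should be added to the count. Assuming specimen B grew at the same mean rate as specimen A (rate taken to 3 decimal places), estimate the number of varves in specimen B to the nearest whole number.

3919 varves

Specimen A: true varve count = 14280 − 15 + 5 = 14270.
A: 1390.8 mm over 14270 years gives 1390.8 / 14270 ≈ 0.097 mm/year.
For B, 380.1 / 0.097 = 3918.56 years ≈ 3919 varves.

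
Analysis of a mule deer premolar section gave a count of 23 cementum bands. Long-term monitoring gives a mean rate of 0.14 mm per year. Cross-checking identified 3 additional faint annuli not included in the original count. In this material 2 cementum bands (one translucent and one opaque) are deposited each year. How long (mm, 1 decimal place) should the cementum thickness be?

1.8 mm

Adjusted count: 23 + 3 = 26 cementum bands.
With 2 cementum bands per year, 26 / 2 = 13 years.
Length ≈ 0.14 × 13 = 1.8 mm.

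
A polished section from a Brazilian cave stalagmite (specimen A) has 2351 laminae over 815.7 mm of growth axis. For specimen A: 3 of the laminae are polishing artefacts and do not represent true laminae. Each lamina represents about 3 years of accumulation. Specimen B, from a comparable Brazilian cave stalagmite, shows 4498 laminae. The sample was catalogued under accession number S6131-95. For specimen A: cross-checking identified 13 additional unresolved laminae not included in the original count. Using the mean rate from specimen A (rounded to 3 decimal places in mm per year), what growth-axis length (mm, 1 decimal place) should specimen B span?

Specimen A: after corrections the count is 2351 − 3 + 13 = 2361 laminae.
Specimen A: at 3 years per lamina, 2361 × 3 = 7083 years.
A: 815.7 mm over 7083 years gives 815.7 / 7083 ≈ 0.115 mm per year.
Specimen B: at 3 years per lamina, 4498 × 3 = 13494 years. Length of B = 0.115 × 13494 = 1551.8 mm.

1551.8 mm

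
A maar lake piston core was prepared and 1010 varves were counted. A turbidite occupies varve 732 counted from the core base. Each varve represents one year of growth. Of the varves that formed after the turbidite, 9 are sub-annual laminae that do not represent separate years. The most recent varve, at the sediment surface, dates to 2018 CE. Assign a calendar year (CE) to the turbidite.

1010 − 732 = 278 varves lie beyond the turbidite toward the sediment surface.
Removing the 9 false varves leaves 278 − 9 = 269 true varves beyond the turbidite.
2018 − 269 = 1749 CE.

1749 CE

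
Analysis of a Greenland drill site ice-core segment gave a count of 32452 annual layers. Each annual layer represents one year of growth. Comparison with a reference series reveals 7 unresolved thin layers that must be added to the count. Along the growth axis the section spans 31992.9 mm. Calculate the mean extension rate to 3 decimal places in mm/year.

0.986 mm/year

Correcting the raw count gives 32452 + 7 = 32459 true annual layers.
Mean rate = 31992.9 mm / 32459 years ≈ 0.986 mm/year.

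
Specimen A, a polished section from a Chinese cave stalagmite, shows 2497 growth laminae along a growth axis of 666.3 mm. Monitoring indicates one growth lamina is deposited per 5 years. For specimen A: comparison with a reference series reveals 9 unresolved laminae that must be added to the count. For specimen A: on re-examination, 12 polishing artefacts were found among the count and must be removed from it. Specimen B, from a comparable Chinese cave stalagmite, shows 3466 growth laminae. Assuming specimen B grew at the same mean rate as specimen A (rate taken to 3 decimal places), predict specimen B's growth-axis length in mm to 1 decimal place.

918.5 mm

Specimen A: adjusted count: 2497 − 12 + 9 = 2494 growth laminae.
Specimen A: 2494 growth laminae at 5 years each span 2494 × 5 = 12470 years.
A: 666.3 mm over 12470 years gives 666.3 / 12470 ≈ 0.053 mm per year.
Specimen B: 3466 growth laminae at 5 years each span 3466 × 5 = 17330 years. For B, 0.053 mm/year × 17330 years = 918.5 mm.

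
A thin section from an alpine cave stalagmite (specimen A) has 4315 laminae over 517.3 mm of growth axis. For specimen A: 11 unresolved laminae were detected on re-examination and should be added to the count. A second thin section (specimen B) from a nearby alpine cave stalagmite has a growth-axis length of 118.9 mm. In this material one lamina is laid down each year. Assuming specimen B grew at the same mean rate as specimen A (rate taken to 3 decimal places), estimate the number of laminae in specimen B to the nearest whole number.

Specimen A: after corrections the count is 4315 + 11 = 4326 laminae.
A: Mean rate = 517.3 mm / 4326 years ≈ 0.120 mm/yr.
For B, 118.9 / 0.120 = 990.83 years ≈ 991 laminae.

991 laminae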